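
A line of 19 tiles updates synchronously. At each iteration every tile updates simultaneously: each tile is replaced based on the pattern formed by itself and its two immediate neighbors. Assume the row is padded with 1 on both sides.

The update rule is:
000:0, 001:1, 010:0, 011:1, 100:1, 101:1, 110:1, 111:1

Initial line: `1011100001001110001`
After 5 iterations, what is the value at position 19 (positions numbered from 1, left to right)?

1111110010111111011
1111111101111111111
1111111111111111111
1111111111111111111  (fixed point — unchanged through iteration 5)
position 19 holds 1

1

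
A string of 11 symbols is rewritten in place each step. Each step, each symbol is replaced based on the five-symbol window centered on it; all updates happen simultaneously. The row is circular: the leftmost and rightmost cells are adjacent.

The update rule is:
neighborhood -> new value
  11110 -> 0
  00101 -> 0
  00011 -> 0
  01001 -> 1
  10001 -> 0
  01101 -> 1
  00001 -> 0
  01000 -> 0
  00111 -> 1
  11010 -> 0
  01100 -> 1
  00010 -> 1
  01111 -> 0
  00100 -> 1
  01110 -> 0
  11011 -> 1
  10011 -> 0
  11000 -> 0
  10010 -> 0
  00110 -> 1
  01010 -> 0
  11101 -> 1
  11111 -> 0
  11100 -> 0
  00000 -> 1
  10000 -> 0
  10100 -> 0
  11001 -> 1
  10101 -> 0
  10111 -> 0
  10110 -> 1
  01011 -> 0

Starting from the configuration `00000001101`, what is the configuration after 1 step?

00111001100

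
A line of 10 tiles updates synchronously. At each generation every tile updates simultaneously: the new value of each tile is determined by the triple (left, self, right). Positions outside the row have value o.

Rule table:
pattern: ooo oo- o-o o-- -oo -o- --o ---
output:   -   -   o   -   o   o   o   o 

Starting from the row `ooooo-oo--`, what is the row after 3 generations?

oo-----oo-

-----oo--o
-ooooo--oo
oo-----oo-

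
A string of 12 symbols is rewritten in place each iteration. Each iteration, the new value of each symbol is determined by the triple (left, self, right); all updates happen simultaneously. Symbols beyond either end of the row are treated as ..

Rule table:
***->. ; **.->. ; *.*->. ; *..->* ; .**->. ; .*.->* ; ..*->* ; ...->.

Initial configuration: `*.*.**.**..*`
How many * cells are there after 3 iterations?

*.*......***
*.**....*...
*...*..***..
count of *: 5

5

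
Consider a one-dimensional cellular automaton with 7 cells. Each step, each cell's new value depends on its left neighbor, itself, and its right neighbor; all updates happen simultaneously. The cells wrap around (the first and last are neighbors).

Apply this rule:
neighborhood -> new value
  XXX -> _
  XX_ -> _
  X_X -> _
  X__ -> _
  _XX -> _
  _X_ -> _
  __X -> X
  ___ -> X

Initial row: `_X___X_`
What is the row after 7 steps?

X__XX__
__X___X
_X__XX_
X__X___
__X__XX
_X__X__
X__X__X

X__X__X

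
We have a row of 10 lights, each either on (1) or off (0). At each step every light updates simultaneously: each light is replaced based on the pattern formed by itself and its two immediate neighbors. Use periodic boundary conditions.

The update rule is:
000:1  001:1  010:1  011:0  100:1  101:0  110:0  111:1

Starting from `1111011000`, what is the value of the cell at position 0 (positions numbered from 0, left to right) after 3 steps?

step 1: 0110000111
step 2: 0001111010
step 3: 1110110011
position 0 holds 1

1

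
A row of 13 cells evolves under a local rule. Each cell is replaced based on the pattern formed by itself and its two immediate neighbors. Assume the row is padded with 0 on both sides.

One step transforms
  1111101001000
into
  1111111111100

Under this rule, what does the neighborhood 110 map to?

1

At position 4 the neighborhood is 110; the next row has 1 there.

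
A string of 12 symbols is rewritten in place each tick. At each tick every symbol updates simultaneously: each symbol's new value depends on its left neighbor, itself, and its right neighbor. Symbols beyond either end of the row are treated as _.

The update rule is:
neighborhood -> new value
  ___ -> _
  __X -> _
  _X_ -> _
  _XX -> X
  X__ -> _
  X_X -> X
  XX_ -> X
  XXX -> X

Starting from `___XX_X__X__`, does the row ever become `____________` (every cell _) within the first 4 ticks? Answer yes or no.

___XXX______
___XXX______  (fixed point — unchanged through tick 4)
tick 4 is ___XXX______, still not uniform _

no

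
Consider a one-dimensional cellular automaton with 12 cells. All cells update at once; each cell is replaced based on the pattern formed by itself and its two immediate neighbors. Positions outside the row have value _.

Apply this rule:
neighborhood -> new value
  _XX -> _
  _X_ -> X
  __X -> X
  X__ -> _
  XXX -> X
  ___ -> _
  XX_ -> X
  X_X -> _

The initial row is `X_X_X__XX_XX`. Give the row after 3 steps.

X_X_X_X_X__X

X_X_X_X_X__X
X_X_X_X_X_XX
X_X_X_X_X__X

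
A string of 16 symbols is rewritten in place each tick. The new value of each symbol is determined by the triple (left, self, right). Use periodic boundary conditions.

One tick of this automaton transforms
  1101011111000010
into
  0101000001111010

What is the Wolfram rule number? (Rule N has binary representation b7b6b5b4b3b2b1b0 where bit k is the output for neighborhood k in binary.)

85

position 6: 111 → 0  (bit 7 = 0)
position 1: 110 → 1  (bit 6 = 1)
position 2: 101 → 0  (bit 5 = 0)
position 10: 100 → 1  (bit 4 = 1)
position 0: 011 → 0  (bit 3 = 0)
position 3: 010 → 1  (bit 2 = 1)
position 13: 001 → 0  (bit 1 = 0)
position 11: 000 → 1  (bit 0 = 1)
bits b7..b0 = 01010101 = 85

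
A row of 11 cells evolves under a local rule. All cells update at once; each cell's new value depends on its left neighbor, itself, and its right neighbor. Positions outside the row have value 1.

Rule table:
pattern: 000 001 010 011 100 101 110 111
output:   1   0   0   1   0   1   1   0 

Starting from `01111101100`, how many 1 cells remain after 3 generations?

11000111100
01010100100
10101000000
count of 1: 3

3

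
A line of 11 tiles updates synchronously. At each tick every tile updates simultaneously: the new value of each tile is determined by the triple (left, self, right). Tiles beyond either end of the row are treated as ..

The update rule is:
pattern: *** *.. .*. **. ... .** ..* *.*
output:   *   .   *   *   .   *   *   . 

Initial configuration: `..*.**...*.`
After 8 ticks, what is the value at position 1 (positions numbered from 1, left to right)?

*

.**.**..**.
***.**.***.
***.**.***.  (fixed point — unchanged through tick 8)
position 1 holds *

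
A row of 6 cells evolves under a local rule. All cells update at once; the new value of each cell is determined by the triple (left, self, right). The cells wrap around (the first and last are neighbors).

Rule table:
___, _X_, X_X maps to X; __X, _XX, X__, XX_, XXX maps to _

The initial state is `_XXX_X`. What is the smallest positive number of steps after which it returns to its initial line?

6

X___XX
__X___
X_X_XX
_XXX__
_____X
_XXX_X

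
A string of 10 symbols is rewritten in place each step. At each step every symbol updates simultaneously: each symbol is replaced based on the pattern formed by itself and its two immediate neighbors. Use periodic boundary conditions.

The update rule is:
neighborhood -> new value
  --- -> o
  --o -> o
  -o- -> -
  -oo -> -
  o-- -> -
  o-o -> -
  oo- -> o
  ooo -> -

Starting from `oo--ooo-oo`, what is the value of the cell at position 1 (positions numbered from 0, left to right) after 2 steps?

-o-o--o---
o----o--oo
position 1 holds -

-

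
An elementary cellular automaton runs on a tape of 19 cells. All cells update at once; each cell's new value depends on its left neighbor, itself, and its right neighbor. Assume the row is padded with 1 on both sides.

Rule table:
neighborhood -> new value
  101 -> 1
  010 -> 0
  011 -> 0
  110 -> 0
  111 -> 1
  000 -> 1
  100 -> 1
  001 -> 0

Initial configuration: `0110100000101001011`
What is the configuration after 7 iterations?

1010101001001010010

1001011110010100101
0100101101001010010
1010010010100101001
0101001001010010100
1010100100101001010
0101010010010100101
1010101001001010010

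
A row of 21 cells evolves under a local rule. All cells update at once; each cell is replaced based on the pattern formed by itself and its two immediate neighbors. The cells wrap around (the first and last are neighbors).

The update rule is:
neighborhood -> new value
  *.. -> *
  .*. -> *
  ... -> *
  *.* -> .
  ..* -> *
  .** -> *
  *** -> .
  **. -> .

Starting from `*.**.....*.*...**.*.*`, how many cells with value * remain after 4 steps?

9

..*.******.*****..*.*
***.*......*....***.*
....*************...*
*****............****
count of *: 9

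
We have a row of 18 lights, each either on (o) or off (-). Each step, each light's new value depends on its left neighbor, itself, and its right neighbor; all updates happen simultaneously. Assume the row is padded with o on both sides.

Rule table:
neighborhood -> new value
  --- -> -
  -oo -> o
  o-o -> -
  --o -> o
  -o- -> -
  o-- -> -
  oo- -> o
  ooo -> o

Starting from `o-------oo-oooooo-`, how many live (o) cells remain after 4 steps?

13

o------ooo-oooooo-
o-----oooo-oooooo-
o----ooooo-oooooo-
o---oooooo-oooooo-
count of o: 13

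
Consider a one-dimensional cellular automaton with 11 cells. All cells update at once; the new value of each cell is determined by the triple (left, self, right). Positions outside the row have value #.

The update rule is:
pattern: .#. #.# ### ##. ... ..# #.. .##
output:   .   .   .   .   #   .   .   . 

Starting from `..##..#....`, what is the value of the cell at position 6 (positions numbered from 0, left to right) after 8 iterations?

........##.
.######....
........##.  (repeats iteration 1; period 2)
iteration 8: .######....
position 6 holds #

#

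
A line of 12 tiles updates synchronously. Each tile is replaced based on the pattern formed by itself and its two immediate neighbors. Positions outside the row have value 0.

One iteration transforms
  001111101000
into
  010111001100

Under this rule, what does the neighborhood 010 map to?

1

At position 8 the neighborhood is 010; the next row has 1 there.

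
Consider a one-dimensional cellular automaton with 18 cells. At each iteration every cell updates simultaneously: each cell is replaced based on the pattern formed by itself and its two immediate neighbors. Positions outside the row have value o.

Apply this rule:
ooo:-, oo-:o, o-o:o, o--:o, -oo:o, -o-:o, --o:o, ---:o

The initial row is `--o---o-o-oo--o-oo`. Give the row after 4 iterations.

ooooooooooooooooo-
----------------oo
ooooooooooooooooo-  (repeats iteration 1; period 2)
iteration 4: ----------------oo

----------------oo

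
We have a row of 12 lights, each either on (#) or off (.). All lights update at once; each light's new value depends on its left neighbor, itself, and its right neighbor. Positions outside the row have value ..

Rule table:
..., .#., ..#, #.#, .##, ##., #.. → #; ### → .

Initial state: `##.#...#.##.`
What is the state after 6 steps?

#..........#

step 1: ############
step 2: #..........#
step 3: ############  (repeats step 1; period 2)
step 6: #..........#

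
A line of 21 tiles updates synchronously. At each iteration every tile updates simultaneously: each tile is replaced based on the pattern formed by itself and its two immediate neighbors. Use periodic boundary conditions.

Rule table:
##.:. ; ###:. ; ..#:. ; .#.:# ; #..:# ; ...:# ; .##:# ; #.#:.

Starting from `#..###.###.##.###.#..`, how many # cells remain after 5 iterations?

8

##.#...#...#..#...##.
#..###.###.##.###.#..  (repeats iteration 0; period 2)
iteration 5: ##.#...#...#..#...##.
count of #: 8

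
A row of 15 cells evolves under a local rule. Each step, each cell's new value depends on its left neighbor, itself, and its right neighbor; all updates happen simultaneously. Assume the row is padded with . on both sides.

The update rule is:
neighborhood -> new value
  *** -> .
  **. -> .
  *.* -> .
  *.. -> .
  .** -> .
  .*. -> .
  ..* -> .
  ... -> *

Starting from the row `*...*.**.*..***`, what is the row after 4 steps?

step 1: ..*............
step 2: *...***********
step 3: ..*............  (repeats step 1; period 2)
step 4: *...***********

*...***********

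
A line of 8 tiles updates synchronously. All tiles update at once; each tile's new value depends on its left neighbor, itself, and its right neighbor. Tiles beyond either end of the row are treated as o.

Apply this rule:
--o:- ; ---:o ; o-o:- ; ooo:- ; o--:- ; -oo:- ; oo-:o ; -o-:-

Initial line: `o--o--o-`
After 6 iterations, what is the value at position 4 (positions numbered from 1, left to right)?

o-------
o-ooooo-
o-----o-
o-ooo---
o---o-o-
o-o-----
position 4 holds -

-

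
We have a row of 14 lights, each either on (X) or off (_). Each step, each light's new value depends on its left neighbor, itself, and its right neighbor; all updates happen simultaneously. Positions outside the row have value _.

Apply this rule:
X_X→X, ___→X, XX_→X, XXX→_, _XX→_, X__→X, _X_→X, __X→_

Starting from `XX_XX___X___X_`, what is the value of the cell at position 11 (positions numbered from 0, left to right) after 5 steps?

_XX_XXX_XXX_XX
__XX__XX__XX_X
X__XX__XX__XXX
XX__XX__XX___X
_XX__XX__XXX_X
position 11 holds X

X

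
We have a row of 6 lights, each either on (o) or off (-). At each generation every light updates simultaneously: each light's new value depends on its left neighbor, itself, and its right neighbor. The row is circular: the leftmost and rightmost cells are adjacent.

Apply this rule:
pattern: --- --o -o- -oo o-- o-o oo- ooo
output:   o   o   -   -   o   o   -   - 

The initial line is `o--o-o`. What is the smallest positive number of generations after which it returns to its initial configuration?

-oo-o-
o--o-o

2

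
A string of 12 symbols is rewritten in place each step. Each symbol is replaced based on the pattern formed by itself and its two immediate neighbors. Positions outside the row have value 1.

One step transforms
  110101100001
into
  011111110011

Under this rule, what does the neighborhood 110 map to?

1

At position 1 the neighborhood is 110; the next row has 1 there.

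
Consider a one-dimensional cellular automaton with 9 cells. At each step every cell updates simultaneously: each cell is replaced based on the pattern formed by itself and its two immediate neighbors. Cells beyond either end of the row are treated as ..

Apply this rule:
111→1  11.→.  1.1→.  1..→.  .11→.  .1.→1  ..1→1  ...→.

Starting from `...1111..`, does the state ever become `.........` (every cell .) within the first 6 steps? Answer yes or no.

no

..1.11...
.11......
1........
1........  (fixed point — unchanged through step 6)
step 6 is 1........, still not uniform .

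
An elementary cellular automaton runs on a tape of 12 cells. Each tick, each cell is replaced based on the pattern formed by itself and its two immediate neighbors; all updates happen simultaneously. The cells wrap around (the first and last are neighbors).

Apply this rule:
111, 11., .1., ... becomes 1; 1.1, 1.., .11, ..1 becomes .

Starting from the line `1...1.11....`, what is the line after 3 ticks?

tick 1: 1.1.1..1.11.
tick 2: 1.1.1..1..1.
tick 3: 1.1.1..1..1.

1.1.1..1..1.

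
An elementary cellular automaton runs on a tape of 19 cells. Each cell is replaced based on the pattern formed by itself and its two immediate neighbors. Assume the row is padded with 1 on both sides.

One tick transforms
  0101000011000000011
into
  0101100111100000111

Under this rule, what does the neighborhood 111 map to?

At position 18 the neighborhood is 111; the next row has 1 there.

1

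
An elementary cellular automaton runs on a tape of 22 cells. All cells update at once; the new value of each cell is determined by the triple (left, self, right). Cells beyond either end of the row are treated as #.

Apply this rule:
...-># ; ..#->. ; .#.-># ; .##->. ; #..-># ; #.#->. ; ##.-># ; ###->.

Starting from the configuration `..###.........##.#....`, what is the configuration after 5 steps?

#########..#.####.#.#.

step 1: #...#########..#.####.
step 2: ###.........##.#....#.
step 3: ..#########..#.####.#.
step 4: #.........##.#....#.#.
step 5: #########..#.####.#.#.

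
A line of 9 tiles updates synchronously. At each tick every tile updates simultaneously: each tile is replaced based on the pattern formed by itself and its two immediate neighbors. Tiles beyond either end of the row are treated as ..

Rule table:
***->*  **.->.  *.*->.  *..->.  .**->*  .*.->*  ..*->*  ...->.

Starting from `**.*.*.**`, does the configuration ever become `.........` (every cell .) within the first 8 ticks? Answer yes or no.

tick 1: *..*.*.*.
tick 2: *.**.*.*.
tick 3: *.*..*.*.
tick 4: *.*.**.*.
tick 5: *.*.*..*.
tick 6: *.*.*.**.
tick 7: *.*.*.*..
tick 8: *.*.*.*..
tick 8 is *.*.*.*.., still not uniform .

no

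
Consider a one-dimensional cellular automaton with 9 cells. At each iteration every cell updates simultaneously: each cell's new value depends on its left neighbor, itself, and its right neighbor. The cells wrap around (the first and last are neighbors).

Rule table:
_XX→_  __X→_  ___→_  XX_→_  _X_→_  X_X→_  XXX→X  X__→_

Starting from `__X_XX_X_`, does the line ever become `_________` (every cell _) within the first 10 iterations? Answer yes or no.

_________
all cells are _ at iteration 1

yes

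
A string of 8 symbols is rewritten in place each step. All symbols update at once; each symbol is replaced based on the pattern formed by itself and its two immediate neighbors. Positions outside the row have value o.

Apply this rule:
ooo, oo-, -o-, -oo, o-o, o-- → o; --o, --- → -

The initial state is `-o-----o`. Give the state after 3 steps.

ooo----o
oooo---o
ooooo--o

ooooo--o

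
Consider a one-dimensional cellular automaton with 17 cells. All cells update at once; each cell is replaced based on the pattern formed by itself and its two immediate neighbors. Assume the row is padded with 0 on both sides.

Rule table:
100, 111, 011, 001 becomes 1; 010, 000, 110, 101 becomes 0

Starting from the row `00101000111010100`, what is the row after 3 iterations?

00000111000101000

01000101110000010
10101001101000101
00000111000101000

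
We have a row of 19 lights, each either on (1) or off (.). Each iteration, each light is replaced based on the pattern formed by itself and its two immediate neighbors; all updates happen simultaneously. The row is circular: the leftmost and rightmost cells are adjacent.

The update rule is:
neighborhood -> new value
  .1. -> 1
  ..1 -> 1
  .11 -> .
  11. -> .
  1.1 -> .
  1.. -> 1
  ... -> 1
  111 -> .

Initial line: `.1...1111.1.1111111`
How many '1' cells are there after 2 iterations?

15

.1111.....1........
1....11111111111111
count of 1: 15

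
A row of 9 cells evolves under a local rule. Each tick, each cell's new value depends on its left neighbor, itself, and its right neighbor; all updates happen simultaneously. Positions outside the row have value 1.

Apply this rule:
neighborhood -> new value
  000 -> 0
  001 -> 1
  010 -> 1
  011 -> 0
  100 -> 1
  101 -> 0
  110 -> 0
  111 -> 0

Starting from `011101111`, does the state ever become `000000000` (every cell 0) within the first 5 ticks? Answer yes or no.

yes

tick 1: 000000000
all cells are 0 at tick 1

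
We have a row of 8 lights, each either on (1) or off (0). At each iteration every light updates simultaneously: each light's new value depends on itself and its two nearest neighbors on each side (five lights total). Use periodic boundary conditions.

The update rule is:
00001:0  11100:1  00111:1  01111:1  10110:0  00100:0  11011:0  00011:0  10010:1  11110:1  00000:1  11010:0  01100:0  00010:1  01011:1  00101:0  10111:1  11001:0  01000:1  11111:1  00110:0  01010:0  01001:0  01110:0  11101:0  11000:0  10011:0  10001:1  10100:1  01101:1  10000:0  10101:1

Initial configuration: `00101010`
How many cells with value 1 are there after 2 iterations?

6

11001011
11010111
count of 1: 6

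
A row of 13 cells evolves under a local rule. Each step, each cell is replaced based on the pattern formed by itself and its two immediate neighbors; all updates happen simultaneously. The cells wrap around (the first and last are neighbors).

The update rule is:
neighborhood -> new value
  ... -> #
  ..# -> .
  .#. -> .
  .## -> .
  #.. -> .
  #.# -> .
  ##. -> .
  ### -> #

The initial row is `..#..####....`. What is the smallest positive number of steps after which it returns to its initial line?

39

#.....##..###
..###......##
...#..####...
##.....##..##
#..###......#
....#..####..
###.....##..#
##..###......
.....#..####.
####.....##..
.##..###.....
......#..####
.####.....##.
..##..###....
#......#..###
..####.....##
...##..###...
##......#..##
#..####.....#
....##..###..
###......#..#
##..####.....
.....##..###.
####......#..
.##..####....
......##..###
.####......#.
..##..####...
#......##..##
..####......#
...##..####..
##......##..#
#..####......
....##..####.
###......##..
.#..####.....
.....##..####
.###......##.
..#..####....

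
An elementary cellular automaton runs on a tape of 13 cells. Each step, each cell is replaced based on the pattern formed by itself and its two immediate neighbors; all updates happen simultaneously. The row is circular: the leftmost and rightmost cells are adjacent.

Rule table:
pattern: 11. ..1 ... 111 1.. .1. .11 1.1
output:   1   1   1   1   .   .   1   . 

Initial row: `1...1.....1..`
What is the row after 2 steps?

.111.11111.1.

step 1: ..11..1111..1
step 2: .111.11111.1.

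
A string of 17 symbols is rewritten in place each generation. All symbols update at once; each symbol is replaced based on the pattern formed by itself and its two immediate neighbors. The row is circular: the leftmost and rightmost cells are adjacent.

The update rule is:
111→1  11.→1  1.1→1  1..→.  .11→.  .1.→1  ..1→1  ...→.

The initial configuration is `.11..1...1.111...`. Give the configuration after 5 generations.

1.111111111.11111

generation 1: 1.1.11..111.11...
generation 2: 1111.1.1.111.1..1
generation 3: 111111111.1111.1.
generation 4: .111111111.111111
generation 5: 1.111111111.11111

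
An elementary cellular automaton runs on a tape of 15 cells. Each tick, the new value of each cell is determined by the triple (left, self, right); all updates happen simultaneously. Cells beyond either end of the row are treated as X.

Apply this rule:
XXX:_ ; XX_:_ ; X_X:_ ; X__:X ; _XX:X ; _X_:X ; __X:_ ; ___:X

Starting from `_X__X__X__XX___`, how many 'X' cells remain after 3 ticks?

9

tick 1: _XX_XX_XX_X_XX_
tick 2: _X__X__X__X_X__
tick 3: _XX_XX_XX_X_XX_
count of X: 9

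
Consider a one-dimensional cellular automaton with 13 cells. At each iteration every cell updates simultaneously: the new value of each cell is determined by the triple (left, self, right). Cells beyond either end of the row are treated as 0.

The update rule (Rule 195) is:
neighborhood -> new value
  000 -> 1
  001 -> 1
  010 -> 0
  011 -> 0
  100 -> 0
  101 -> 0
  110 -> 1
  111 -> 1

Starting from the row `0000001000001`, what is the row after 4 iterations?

0001110111010

1111110011110
0111110101110
1011110000110
0001110111010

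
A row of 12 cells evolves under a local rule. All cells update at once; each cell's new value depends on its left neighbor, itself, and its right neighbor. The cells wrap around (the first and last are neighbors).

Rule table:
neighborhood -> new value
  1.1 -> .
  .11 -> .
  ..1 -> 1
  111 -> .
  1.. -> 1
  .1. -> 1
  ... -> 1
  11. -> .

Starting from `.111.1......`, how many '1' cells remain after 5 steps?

8

step 1: 1....1111111
step 2: .1111.......
step 3: 1....1111111  (repeats step 1; period 2)
step 5: 1....1111111
count of 1: 8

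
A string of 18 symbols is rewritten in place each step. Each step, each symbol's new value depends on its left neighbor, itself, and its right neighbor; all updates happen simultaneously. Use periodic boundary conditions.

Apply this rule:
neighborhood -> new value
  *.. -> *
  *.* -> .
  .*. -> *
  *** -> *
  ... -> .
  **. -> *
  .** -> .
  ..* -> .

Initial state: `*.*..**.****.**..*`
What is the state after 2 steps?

*..**.**..***..**.

*.**..*..***..**..
*..**.**..***..**.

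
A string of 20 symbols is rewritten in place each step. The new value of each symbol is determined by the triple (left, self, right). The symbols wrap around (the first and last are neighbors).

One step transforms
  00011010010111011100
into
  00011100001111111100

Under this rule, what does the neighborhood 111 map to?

1

At position 12 the neighborhood is 111; the next row has 1 there.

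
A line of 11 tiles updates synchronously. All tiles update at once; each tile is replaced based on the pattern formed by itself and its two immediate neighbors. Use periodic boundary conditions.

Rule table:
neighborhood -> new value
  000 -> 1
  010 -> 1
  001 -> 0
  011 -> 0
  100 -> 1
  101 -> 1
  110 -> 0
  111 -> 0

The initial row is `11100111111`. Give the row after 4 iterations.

00010000000
11011111111
00100000000
10111111111

10111111111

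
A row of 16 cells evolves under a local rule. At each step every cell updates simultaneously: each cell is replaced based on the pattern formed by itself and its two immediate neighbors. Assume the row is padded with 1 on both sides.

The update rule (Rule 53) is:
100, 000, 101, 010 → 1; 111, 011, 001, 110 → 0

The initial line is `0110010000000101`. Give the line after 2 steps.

0101100000001001

step 1: 1001011111110110
step 2: 0101100000001001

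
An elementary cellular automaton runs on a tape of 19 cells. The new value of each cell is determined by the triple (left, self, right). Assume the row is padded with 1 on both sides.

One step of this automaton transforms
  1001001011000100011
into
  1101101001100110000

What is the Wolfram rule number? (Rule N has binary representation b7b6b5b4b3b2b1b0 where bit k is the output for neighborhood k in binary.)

position 18: 111 → 0  (bit 7 = 0)
position 0: 110 → 1  (bit 6 = 1)
position 7: 101 → 0  (bit 5 = 0)
position 1: 100 → 1  (bit 4 = 1)
position 8: 011 → 0  (bit 3 = 0)
position 3: 010 → 1  (bit 2 = 1)
position 2: 001 → 0  (bit 1 = 0)
position 11: 000 → 0  (bit 0 = 0)
bits b7..b0 = 01010100 = 84

84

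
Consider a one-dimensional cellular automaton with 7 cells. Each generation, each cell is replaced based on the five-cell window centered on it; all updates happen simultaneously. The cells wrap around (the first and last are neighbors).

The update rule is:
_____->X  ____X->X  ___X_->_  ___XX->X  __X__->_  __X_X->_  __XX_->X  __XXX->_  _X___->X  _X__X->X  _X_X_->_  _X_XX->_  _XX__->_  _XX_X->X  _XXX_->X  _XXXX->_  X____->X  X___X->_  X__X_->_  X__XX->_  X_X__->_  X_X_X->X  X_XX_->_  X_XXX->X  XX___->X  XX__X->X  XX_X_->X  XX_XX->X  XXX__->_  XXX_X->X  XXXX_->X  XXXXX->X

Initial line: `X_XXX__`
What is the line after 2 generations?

__XX_X_
_XXXX_X

_XXXX_X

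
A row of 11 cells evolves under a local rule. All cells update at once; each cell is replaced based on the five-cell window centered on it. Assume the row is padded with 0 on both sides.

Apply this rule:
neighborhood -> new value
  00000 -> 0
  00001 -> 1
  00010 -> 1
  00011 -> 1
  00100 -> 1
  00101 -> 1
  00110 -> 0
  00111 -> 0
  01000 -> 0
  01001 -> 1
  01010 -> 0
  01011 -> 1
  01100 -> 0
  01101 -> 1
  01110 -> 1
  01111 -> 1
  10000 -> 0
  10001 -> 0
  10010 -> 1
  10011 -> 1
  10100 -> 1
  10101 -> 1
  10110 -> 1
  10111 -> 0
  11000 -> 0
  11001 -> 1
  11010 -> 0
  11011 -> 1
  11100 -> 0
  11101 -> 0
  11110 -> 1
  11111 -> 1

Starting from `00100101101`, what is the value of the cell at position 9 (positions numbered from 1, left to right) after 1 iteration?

1

11111111101
position 9 holds 1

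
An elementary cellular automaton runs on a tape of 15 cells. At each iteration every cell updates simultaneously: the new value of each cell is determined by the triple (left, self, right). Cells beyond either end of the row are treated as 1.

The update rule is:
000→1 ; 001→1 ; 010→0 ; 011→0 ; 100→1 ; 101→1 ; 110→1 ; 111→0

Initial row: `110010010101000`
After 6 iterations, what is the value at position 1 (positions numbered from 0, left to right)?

1

iteration 1: 011101101010111
iteration 2: 100110110101000
iteration 3: 111011011010111
iteration 4: 001101101101000
iteration 5: 110110110110111
iteration 6: 011011011011000
position 1 holds 1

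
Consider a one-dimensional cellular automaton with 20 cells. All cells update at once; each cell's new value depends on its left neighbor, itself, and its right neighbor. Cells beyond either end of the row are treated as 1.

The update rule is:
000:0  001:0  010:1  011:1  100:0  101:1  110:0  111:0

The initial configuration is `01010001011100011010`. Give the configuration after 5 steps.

00000001000000010000

step 1: 11110001110000010111
step 2: 00000001000000011100
step 3: 00000001000000010000
step 4: 00000001000000010000  (fixed point — unchanged through step 5)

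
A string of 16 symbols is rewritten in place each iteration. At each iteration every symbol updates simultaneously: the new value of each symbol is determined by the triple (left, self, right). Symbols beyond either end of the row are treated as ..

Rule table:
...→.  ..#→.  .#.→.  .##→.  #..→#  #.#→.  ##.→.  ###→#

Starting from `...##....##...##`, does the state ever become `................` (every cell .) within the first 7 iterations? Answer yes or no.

.....#.....#....
......#.....#...
.......#.....#..
........#.....#.
.........#.....#
..........#.....
...........#....
iteration 7 is ...........#...., still not uniform .

no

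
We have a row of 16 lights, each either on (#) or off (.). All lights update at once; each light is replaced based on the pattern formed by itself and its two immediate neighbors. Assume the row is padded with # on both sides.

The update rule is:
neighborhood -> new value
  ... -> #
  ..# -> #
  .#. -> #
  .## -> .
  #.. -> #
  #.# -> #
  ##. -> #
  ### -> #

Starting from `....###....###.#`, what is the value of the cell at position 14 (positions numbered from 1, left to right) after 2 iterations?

####.######.###.
#####.######.###
position 14 holds #

#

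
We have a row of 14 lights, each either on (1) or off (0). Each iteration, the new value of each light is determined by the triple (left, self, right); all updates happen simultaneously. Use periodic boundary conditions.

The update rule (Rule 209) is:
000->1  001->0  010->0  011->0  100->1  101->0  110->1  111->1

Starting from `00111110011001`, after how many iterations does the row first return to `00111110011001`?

iteration 1: 10011111001100
iteration 2: 01001111100110
iteration 3: 00100111110011
iteration 4: 10010011111001
iteration 5: 11001001111100
iteration 6: 01100100111110
iteration 7: 00110010011111
iteration 8: 10011001001111
iteration 9: 11001100100111
iteration 10: 11100110010011
iteration 11: 11110011001001
iteration 12: 11111001100100
iteration 13: 01111100110010
iteration 14: 00111110011001

14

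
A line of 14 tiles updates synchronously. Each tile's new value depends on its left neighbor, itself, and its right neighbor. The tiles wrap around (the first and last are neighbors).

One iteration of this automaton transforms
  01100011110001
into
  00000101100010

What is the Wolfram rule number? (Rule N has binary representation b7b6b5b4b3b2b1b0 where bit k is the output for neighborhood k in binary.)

130

position 7: 111 → 1  (bit 7 = 1)
position 2: 110 → 0  (bit 6 = 0)
position 0: 101 → 0  (bit 5 = 0)
position 3: 100 → 0  (bit 4 = 0)
position 1: 011 → 0  (bit 3 = 0)
position 13: 010 → 0  (bit 2 = 0)
position 5: 001 → 1  (bit 1 = 1)
position 4: 000 → 0  (bit 0 = 0)
bits b7..b0 = 10000010 = 130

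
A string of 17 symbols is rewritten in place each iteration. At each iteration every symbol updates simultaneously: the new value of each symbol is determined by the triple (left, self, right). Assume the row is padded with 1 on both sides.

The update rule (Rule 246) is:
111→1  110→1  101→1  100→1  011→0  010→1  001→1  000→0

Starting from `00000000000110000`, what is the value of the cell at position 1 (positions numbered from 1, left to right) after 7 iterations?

10000000001011001
11000000011101110
11100000101110111
11110001110111011
11111010111011101
11111111011101110
11111111101110111
position 1 holds 1

1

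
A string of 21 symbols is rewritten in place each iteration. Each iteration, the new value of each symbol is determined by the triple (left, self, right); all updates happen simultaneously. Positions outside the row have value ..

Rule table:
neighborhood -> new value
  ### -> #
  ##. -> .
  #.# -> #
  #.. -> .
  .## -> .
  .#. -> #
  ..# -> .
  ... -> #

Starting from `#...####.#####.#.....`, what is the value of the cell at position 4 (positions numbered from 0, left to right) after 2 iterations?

.

iteration 1: #.#..##.#.###.##.####
iteration 2: ###....###.#.#..#.##.
position 4 holds .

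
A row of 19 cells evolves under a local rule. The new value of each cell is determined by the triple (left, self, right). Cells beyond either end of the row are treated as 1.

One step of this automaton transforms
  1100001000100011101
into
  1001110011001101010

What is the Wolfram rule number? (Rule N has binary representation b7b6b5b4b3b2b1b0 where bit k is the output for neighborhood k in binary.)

position 0: 111 → 1  (bit 7 = 1)
position 1: 110 → 0  (bit 6 = 0)
position 17: 101 → 1  (bit 5 = 1)
position 2: 100 → 0  (bit 4 = 0)
position 14: 011 → 0  (bit 3 = 0)
position 6: 010 → 0  (bit 2 = 0)
position 5: 001 → 1  (bit 1 = 1)
position 3: 000 → 1  (bit 0 = 1)
bits b7..b0 = 10100011 = 163

163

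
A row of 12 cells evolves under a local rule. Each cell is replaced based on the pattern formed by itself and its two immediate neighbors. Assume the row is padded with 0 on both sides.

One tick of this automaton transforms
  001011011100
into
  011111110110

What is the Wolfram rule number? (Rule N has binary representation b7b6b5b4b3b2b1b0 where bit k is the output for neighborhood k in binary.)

position 8: 111 → 0  (bit 7 = 0)
position 5: 110 → 1  (bit 6 = 1)
position 3: 101 → 1  (bit 5 = 1)
position 10: 100 → 1  (bit 4 = 1)
position 4: 011 → 1  (bit 3 = 1)
position 2: 010 → 1  (bit 2 = 1)
position 1: 001 → 1  (bit 1 = 1)
position 0: 000 → 0  (bit 0 = 0)
bits b7..b0 = 01111110 = 126

126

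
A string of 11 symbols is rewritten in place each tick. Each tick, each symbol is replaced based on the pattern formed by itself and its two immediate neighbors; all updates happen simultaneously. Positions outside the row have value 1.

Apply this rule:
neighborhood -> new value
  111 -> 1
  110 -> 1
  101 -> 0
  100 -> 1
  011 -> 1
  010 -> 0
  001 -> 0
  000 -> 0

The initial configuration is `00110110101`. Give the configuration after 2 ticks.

10110111001

10110110001
10110111001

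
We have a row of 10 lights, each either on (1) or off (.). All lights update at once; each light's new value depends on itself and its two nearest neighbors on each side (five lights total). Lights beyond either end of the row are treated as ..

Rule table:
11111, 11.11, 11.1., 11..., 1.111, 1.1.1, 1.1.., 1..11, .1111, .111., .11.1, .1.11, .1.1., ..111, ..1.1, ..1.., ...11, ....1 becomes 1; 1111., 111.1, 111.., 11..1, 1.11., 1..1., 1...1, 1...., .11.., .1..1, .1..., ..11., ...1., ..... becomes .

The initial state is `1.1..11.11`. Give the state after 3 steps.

111.1.11..
11.111..1.
.1111...1.

.1111...1.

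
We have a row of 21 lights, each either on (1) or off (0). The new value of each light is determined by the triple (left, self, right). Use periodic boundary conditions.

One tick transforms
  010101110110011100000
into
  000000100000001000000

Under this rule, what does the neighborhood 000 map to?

At position 17 the neighborhood is 000; the next row has 0 there.

0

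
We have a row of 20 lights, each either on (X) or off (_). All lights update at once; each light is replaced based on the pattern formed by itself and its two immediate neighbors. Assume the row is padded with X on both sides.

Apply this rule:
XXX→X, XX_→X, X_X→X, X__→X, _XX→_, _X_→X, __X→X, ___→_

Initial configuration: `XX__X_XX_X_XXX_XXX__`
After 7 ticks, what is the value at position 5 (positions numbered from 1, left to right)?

X

XXXXXX_XXXX_XXX_XXXX
XXXXXXX_XXXX_XXX_XXX
XXXXXXXX_XXXX_XXX_XX
XXXXXXXXX_XXXX_XXX_X
XXXXXXXXXX_XXXX_XXX_
XXXXXXXXXXX_XXXX_XXX
XXXXXXXXXXXX_XXXX_XX
position 5 holds X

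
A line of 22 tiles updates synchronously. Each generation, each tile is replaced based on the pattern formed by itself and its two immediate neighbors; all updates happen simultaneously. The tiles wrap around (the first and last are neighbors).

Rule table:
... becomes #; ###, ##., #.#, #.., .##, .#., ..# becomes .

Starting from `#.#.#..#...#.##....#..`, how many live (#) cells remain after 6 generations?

generation 1: .........#......##....
generation 2: ########...####....###
generation 3: .........#......##....  (repeats generation 1; period 2)
generation 6: ########...####....###
count of #: 15

15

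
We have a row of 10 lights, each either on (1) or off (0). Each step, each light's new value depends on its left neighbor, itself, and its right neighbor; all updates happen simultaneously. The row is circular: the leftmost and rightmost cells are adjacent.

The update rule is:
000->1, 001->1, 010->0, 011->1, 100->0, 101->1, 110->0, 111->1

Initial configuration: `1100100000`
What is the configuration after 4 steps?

1001111100

1001001111
0010011111
0100111110
1001111100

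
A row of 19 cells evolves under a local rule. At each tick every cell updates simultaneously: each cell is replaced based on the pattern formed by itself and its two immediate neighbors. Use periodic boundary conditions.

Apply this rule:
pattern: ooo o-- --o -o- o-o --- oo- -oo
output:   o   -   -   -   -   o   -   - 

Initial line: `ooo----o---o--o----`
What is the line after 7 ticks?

-o----o----ooo--oo-

-o--oo---o------oo-
-------o---oooo----
oooooo---o--oo--ooo
ooooo--o---------oo
oooo-----ooooooo--o
ooo--ooo--ooooo----
-o----o----ooo--oo-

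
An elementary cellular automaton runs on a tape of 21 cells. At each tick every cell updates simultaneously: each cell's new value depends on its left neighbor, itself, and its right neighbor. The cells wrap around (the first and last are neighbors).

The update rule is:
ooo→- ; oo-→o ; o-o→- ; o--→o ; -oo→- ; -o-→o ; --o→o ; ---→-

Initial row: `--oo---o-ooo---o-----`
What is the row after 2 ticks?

oo--o--oo-o-o---oo---

-o-oo-oo---oo-ooo----
oo--o--oo-o-o---oo---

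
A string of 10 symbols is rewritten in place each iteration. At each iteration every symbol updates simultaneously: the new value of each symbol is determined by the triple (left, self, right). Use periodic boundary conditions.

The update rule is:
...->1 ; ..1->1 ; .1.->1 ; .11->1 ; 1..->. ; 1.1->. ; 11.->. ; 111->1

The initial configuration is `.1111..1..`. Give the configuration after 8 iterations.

1..1111..1

1111..11.1
111..11..1
11..11..11
1..11..111
..11..1111
.11..1111.
11..1111..
1..1111..1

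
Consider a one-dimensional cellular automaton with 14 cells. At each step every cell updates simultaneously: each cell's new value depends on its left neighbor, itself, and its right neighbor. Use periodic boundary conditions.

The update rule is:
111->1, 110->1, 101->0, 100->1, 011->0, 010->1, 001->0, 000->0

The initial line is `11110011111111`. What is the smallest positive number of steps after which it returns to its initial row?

step 1: 11111001111111
step 2: 11111100111111
step 3: 11111110011111
step 4: 11111111001111
step 5: 11111111100111
step 6: 11111111110011
step 7: 11111111111001
step 8: 11111111111100
step 9: 01111111111110
step 10: 00111111111111
step 11: 10011111111111
step 12: 11001111111111
step 13: 11100111111111
step 14: 11110011111111

14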